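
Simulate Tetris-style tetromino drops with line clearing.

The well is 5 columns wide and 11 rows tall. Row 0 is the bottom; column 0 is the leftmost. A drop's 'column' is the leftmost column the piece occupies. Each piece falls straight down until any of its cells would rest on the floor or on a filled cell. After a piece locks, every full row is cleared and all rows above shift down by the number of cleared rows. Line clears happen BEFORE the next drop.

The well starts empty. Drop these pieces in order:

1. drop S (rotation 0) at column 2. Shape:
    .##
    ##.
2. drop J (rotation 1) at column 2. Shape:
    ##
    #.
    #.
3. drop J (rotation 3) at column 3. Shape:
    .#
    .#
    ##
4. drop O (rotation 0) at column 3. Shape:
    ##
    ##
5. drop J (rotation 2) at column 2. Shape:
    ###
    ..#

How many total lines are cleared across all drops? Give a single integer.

Drop 1: S rot0 at col 2 lands with bottom-row=0; cleared 0 line(s) (total 0); column heights now [0 0 1 2 2], max=2
Drop 2: J rot1 at col 2 lands with bottom-row=1; cleared 0 line(s) (total 0); column heights now [0 0 4 4 2], max=4
Drop 3: J rot3 at col 3 lands with bottom-row=4; cleared 0 line(s) (total 0); column heights now [0 0 4 5 7], max=7
Drop 4: O rot0 at col 3 lands with bottom-row=7; cleared 0 line(s) (total 0); column heights now [0 0 4 9 9], max=9
Drop 5: J rot2 at col 2 lands with bottom-row=9; cleared 0 line(s) (total 0); column heights now [0 0 11 11 11], max=11

Answer: 0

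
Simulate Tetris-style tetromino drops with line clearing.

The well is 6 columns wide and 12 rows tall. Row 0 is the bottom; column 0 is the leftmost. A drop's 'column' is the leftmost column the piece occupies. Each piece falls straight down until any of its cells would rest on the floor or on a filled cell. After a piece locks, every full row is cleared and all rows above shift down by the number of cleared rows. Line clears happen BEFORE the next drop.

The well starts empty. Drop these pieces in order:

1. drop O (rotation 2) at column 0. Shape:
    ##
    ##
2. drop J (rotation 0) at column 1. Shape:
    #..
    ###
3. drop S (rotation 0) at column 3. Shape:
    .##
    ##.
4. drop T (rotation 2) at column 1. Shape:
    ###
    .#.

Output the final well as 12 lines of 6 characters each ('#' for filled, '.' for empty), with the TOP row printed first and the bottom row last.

Answer: ......
......
......
......
......
......
......
.#####
.####.
.###..
##....
##....

Derivation:
Drop 1: O rot2 at col 0 lands with bottom-row=0; cleared 0 line(s) (total 0); column heights now [2 2 0 0 0 0], max=2
Drop 2: J rot0 at col 1 lands with bottom-row=2; cleared 0 line(s) (total 0); column heights now [2 4 3 3 0 0], max=4
Drop 3: S rot0 at col 3 lands with bottom-row=3; cleared 0 line(s) (total 0); column heights now [2 4 3 4 5 5], max=5
Drop 4: T rot2 at col 1 lands with bottom-row=3; cleared 0 line(s) (total 0); column heights now [2 5 5 5 5 5], max=5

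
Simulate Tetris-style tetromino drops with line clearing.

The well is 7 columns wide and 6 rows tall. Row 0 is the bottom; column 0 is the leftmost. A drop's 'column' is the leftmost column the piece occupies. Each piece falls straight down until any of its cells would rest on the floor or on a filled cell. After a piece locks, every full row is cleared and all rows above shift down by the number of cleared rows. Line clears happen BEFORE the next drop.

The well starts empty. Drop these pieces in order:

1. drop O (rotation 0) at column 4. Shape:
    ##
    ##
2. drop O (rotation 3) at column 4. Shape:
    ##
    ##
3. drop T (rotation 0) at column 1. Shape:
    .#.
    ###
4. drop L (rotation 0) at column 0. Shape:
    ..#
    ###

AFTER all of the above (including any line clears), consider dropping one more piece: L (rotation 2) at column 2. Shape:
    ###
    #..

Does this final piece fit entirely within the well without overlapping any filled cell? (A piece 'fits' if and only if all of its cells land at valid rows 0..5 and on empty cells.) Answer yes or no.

Answer: yes

Derivation:
Drop 1: O rot0 at col 4 lands with bottom-row=0; cleared 0 line(s) (total 0); column heights now [0 0 0 0 2 2 0], max=2
Drop 2: O rot3 at col 4 lands with bottom-row=2; cleared 0 line(s) (total 0); column heights now [0 0 0 0 4 4 0], max=4
Drop 3: T rot0 at col 1 lands with bottom-row=0; cleared 0 line(s) (total 0); column heights now [0 1 2 1 4 4 0], max=4
Drop 4: L rot0 at col 0 lands with bottom-row=2; cleared 0 line(s) (total 0); column heights now [3 3 4 1 4 4 0], max=4
Test piece L rot2 at col 2 (width 3): heights before test = [3 3 4 1 4 4 0]; fits = True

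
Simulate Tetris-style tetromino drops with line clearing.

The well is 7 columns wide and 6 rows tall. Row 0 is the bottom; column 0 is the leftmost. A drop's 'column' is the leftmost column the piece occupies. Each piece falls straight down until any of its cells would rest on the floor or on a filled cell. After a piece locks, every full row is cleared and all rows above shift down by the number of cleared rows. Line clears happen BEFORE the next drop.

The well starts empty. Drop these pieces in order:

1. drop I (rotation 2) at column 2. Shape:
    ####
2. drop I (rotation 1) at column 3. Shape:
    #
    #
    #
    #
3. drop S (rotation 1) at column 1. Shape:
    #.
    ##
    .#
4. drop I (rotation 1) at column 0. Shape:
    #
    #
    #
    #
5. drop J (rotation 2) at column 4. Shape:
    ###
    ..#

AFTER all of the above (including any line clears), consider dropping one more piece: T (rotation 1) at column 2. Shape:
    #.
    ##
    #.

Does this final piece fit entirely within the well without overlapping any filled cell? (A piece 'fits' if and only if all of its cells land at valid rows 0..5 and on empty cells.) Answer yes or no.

Drop 1: I rot2 at col 2 lands with bottom-row=0; cleared 0 line(s) (total 0); column heights now [0 0 1 1 1 1 0], max=1
Drop 2: I rot1 at col 3 lands with bottom-row=1; cleared 0 line(s) (total 0); column heights now [0 0 1 5 1 1 0], max=5
Drop 3: S rot1 at col 1 lands with bottom-row=1; cleared 0 line(s) (total 0); column heights now [0 4 3 5 1 1 0], max=5
Drop 4: I rot1 at col 0 lands with bottom-row=0; cleared 0 line(s) (total 0); column heights now [4 4 3 5 1 1 0], max=5
Drop 5: J rot2 at col 4 lands with bottom-row=0; cleared 0 line(s) (total 0); column heights now [4 4 3 5 2 2 2], max=5
Test piece T rot1 at col 2 (width 2): heights before test = [4 4 3 5 2 2 2]; fits = False

Answer: no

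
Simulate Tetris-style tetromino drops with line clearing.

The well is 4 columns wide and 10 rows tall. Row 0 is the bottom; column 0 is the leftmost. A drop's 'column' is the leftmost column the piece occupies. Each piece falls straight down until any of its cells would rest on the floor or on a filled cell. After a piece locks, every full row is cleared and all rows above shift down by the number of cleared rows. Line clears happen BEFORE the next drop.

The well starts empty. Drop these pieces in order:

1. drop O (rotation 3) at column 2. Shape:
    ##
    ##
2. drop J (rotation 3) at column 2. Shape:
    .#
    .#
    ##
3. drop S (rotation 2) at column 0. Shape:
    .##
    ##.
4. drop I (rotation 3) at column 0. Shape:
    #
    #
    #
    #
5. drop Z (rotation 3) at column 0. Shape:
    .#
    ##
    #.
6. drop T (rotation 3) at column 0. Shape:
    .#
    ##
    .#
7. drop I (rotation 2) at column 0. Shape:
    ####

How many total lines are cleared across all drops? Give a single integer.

Answer: 3

Derivation:
Drop 1: O rot3 at col 2 lands with bottom-row=0; cleared 0 line(s) (total 0); column heights now [0 0 2 2], max=2
Drop 2: J rot3 at col 2 lands with bottom-row=2; cleared 0 line(s) (total 0); column heights now [0 0 3 5], max=5
Drop 3: S rot2 at col 0 lands with bottom-row=2; cleared 1 line(s) (total 1); column heights now [0 3 3 4], max=4
Drop 4: I rot3 at col 0 lands with bottom-row=0; cleared 1 line(s) (total 2); column heights now [3 0 2 3], max=3
Drop 5: Z rot3 at col 0 lands with bottom-row=3; cleared 0 line(s) (total 2); column heights now [5 6 2 3], max=6
Drop 6: T rot3 at col 0 lands with bottom-row=6; cleared 0 line(s) (total 2); column heights now [8 9 2 3], max=9
Drop 7: I rot2 at col 0 lands with bottom-row=9; cleared 1 line(s) (total 3); column heights now [8 9 2 3], max=9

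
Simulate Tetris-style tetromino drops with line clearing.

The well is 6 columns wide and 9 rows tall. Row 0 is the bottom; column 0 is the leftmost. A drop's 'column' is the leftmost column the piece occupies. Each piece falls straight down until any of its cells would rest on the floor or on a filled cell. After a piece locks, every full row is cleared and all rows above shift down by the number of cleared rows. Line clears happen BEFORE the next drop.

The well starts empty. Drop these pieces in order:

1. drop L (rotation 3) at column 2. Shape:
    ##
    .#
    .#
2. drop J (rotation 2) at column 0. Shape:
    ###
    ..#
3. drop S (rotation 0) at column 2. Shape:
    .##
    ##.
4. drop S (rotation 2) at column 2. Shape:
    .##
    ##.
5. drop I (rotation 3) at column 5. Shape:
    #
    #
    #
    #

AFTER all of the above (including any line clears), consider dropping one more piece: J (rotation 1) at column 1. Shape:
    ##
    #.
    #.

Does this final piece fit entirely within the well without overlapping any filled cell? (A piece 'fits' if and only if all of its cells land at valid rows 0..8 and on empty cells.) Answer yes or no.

Drop 1: L rot3 at col 2 lands with bottom-row=0; cleared 0 line(s) (total 0); column heights now [0 0 3 3 0 0], max=3
Drop 2: J rot2 at col 0 lands with bottom-row=3; cleared 0 line(s) (total 0); column heights now [5 5 5 3 0 0], max=5
Drop 3: S rot0 at col 2 lands with bottom-row=5; cleared 0 line(s) (total 0); column heights now [5 5 6 7 7 0], max=7
Drop 4: S rot2 at col 2 lands with bottom-row=7; cleared 0 line(s) (total 0); column heights now [5 5 8 9 9 0], max=9
Drop 5: I rot3 at col 5 lands with bottom-row=0; cleared 0 line(s) (total 0); column heights now [5 5 8 9 9 4], max=9
Test piece J rot1 at col 1 (width 2): heights before test = [5 5 8 9 9 4]; fits = True

Answer: yes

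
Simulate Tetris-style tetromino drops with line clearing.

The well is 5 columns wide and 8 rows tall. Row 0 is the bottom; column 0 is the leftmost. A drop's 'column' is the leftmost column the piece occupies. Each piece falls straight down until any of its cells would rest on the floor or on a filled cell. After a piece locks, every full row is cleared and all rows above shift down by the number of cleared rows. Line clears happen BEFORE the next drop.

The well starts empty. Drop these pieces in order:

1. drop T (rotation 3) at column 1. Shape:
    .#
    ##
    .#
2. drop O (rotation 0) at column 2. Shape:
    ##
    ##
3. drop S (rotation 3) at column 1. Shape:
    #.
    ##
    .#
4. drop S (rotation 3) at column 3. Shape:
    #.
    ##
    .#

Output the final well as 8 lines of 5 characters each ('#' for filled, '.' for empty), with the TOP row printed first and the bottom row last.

Drop 1: T rot3 at col 1 lands with bottom-row=0; cleared 0 line(s) (total 0); column heights now [0 2 3 0 0], max=3
Drop 2: O rot0 at col 2 lands with bottom-row=3; cleared 0 line(s) (total 0); column heights now [0 2 5 5 0], max=5
Drop 3: S rot3 at col 1 lands with bottom-row=5; cleared 0 line(s) (total 0); column heights now [0 8 7 5 0], max=8
Drop 4: S rot3 at col 3 lands with bottom-row=4; cleared 0 line(s) (total 0); column heights now [0 8 7 7 6], max=8

Answer: .#...
.###.
..###
..###
..##.
..#..
.##..
..#..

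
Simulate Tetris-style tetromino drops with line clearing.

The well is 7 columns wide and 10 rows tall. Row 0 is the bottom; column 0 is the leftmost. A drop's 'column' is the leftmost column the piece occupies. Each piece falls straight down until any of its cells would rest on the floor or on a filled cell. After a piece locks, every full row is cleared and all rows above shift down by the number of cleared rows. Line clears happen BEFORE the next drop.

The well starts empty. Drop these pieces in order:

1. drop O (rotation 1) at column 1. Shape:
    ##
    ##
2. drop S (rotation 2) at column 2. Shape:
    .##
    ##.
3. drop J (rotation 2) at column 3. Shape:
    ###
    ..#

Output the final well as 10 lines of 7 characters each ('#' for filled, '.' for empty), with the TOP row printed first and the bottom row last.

Answer: .......
.......
.......
.......
.......
...###.
...###.
..##...
.##....
.##....

Derivation:
Drop 1: O rot1 at col 1 lands with bottom-row=0; cleared 0 line(s) (total 0); column heights now [0 2 2 0 0 0 0], max=2
Drop 2: S rot2 at col 2 lands with bottom-row=2; cleared 0 line(s) (total 0); column heights now [0 2 3 4 4 0 0], max=4
Drop 3: J rot2 at col 3 lands with bottom-row=3; cleared 0 line(s) (total 0); column heights now [0 2 3 5 5 5 0], max=5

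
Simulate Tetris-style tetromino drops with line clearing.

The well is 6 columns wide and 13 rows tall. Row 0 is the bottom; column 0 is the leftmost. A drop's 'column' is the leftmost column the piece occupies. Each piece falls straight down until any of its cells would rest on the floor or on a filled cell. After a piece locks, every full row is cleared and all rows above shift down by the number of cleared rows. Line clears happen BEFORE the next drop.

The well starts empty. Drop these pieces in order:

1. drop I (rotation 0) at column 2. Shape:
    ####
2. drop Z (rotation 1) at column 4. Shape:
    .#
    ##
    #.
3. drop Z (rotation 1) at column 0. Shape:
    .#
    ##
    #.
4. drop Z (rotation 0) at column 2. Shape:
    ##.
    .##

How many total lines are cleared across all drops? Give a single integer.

Drop 1: I rot0 at col 2 lands with bottom-row=0; cleared 0 line(s) (total 0); column heights now [0 0 1 1 1 1], max=1
Drop 2: Z rot1 at col 4 lands with bottom-row=1; cleared 0 line(s) (total 0); column heights now [0 0 1 1 3 4], max=4
Drop 3: Z rot1 at col 0 lands with bottom-row=0; cleared 0 line(s) (total 0); column heights now [2 3 1 1 3 4], max=4
Drop 4: Z rot0 at col 2 lands with bottom-row=3; cleared 0 line(s) (total 0); column heights now [2 3 5 5 4 4], max=5

Answer: 0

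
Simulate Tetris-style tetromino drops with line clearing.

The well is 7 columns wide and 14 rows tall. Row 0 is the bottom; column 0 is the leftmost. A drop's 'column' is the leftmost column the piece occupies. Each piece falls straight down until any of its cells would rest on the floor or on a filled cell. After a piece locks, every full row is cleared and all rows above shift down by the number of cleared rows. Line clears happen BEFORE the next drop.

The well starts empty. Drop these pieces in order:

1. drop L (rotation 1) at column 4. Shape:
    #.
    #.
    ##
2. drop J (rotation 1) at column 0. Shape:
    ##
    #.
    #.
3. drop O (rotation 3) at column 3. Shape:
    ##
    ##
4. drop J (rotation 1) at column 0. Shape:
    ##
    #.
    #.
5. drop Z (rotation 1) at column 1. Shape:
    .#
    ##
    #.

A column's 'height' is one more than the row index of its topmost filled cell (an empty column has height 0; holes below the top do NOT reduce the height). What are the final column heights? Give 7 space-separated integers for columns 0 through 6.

Answer: 6 8 9 5 5 1 0

Derivation:
Drop 1: L rot1 at col 4 lands with bottom-row=0; cleared 0 line(s) (total 0); column heights now [0 0 0 0 3 1 0], max=3
Drop 2: J rot1 at col 0 lands with bottom-row=0; cleared 0 line(s) (total 0); column heights now [3 3 0 0 3 1 0], max=3
Drop 3: O rot3 at col 3 lands with bottom-row=3; cleared 0 line(s) (total 0); column heights now [3 3 0 5 5 1 0], max=5
Drop 4: J rot1 at col 0 lands with bottom-row=3; cleared 0 line(s) (total 0); column heights now [6 6 0 5 5 1 0], max=6
Drop 5: Z rot1 at col 1 lands with bottom-row=6; cleared 0 line(s) (total 0); column heights now [6 8 9 5 5 1 0], max=9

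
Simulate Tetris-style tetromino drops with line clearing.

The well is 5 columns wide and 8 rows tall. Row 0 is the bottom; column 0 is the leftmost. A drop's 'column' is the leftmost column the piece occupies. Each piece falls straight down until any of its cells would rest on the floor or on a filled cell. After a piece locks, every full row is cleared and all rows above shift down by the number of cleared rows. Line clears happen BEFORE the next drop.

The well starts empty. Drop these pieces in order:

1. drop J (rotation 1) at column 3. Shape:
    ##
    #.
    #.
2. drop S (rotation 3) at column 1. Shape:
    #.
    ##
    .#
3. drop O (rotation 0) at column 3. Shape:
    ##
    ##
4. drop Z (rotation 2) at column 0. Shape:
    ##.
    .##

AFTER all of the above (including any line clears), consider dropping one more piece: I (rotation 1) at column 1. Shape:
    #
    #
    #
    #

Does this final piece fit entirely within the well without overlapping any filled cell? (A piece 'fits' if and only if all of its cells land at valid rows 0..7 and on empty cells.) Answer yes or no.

Answer: no

Derivation:
Drop 1: J rot1 at col 3 lands with bottom-row=0; cleared 0 line(s) (total 0); column heights now [0 0 0 3 3], max=3
Drop 2: S rot3 at col 1 lands with bottom-row=0; cleared 0 line(s) (total 0); column heights now [0 3 2 3 3], max=3
Drop 3: O rot0 at col 3 lands with bottom-row=3; cleared 0 line(s) (total 0); column heights now [0 3 2 5 5], max=5
Drop 4: Z rot2 at col 0 lands with bottom-row=3; cleared 0 line(s) (total 0); column heights now [5 5 4 5 5], max=5
Test piece I rot1 at col 1 (width 1): heights before test = [5 5 4 5 5]; fits = False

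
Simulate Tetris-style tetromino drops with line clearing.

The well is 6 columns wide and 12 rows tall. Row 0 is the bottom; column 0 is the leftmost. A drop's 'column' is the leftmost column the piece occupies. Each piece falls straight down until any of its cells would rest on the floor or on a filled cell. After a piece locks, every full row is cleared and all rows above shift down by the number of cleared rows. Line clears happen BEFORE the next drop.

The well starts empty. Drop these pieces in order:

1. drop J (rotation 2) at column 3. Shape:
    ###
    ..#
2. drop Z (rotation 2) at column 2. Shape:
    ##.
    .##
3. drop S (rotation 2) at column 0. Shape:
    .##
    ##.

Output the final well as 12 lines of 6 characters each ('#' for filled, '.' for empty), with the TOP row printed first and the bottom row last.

Answer: ......
......
......
......
......
......
......
.##...
####..
...##.
...###
.....#

Derivation:
Drop 1: J rot2 at col 3 lands with bottom-row=0; cleared 0 line(s) (total 0); column heights now [0 0 0 2 2 2], max=2
Drop 2: Z rot2 at col 2 lands with bottom-row=2; cleared 0 line(s) (total 0); column heights now [0 0 4 4 3 2], max=4
Drop 3: S rot2 at col 0 lands with bottom-row=3; cleared 0 line(s) (total 0); column heights now [4 5 5 4 3 2], max=5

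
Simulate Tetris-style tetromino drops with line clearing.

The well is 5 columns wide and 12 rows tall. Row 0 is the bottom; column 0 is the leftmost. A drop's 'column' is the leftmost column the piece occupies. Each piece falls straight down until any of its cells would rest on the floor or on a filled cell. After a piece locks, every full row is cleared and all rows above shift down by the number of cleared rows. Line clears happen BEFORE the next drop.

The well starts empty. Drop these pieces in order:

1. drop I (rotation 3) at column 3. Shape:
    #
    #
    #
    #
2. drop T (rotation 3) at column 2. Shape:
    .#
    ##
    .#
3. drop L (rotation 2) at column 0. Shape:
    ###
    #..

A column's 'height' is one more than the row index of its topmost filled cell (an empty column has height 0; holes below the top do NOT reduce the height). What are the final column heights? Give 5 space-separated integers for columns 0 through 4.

Drop 1: I rot3 at col 3 lands with bottom-row=0; cleared 0 line(s) (total 0); column heights now [0 0 0 4 0], max=4
Drop 2: T rot3 at col 2 lands with bottom-row=4; cleared 0 line(s) (total 0); column heights now [0 0 6 7 0], max=7
Drop 3: L rot2 at col 0 lands with bottom-row=5; cleared 0 line(s) (total 0); column heights now [7 7 7 7 0], max=7

Answer: 7 7 7 7 0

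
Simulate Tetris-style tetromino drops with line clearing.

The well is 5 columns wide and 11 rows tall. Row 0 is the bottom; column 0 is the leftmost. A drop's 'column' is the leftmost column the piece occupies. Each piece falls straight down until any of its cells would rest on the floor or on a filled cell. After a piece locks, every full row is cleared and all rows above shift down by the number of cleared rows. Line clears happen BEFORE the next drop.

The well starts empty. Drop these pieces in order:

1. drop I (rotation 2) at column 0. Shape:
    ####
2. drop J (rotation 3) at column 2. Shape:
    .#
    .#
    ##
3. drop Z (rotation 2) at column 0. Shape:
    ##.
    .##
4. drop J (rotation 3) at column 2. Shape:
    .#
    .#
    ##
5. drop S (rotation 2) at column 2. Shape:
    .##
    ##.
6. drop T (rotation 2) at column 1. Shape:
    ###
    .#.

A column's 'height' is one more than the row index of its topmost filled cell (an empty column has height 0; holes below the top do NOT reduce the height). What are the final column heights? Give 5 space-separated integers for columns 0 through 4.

Answer: 4 10 10 10 9

Derivation:
Drop 1: I rot2 at col 0 lands with bottom-row=0; cleared 0 line(s) (total 0); column heights now [1 1 1 1 0], max=1
Drop 2: J rot3 at col 2 lands with bottom-row=1; cleared 0 line(s) (total 0); column heights now [1 1 2 4 0], max=4
Drop 3: Z rot2 at col 0 lands with bottom-row=2; cleared 0 line(s) (total 0); column heights now [4 4 3 4 0], max=4
Drop 4: J rot3 at col 2 lands with bottom-row=4; cleared 0 line(s) (total 0); column heights now [4 4 5 7 0], max=7
Drop 5: S rot2 at col 2 lands with bottom-row=7; cleared 0 line(s) (total 0); column heights now [4 4 8 9 9], max=9
Drop 6: T rot2 at col 1 lands with bottom-row=8; cleared 0 line(s) (total 0); column heights now [4 10 10 10 9], max=10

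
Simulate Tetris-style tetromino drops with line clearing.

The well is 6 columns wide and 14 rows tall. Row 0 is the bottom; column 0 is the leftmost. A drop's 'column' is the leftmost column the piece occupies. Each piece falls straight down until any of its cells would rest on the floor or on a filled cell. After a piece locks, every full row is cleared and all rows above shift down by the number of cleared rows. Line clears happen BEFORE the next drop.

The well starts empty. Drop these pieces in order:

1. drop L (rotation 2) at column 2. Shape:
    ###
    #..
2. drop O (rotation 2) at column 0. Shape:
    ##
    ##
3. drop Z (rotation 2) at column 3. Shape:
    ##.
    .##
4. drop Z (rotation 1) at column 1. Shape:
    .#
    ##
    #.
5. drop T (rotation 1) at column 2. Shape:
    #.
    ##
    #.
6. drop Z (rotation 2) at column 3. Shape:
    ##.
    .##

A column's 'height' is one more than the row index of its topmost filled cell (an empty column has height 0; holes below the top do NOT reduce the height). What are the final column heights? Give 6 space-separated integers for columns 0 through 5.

Answer: 2 4 8 8 8 7

Derivation:
Drop 1: L rot2 at col 2 lands with bottom-row=0; cleared 0 line(s) (total 0); column heights now [0 0 2 2 2 0], max=2
Drop 2: O rot2 at col 0 lands with bottom-row=0; cleared 0 line(s) (total 0); column heights now [2 2 2 2 2 0], max=2
Drop 3: Z rot2 at col 3 lands with bottom-row=2; cleared 0 line(s) (total 0); column heights now [2 2 2 4 4 3], max=4
Drop 4: Z rot1 at col 1 lands with bottom-row=2; cleared 0 line(s) (total 0); column heights now [2 4 5 4 4 3], max=5
Drop 5: T rot1 at col 2 lands with bottom-row=5; cleared 0 line(s) (total 0); column heights now [2 4 8 7 4 3], max=8
Drop 6: Z rot2 at col 3 lands with bottom-row=6; cleared 0 line(s) (total 0); column heights now [2 4 8 8 8 7], max=8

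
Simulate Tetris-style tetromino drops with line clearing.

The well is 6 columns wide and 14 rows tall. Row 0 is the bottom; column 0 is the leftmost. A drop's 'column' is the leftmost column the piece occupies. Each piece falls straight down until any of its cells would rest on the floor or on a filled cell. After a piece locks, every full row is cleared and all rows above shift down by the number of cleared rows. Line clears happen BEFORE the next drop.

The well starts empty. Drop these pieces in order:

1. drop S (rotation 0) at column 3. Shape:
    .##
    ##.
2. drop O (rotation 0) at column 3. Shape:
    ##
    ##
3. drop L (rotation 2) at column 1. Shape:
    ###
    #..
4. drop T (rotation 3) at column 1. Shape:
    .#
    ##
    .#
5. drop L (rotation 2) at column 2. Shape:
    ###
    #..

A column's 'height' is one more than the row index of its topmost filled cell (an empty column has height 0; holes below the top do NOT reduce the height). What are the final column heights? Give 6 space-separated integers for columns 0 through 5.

Drop 1: S rot0 at col 3 lands with bottom-row=0; cleared 0 line(s) (total 0); column heights now [0 0 0 1 2 2], max=2
Drop 2: O rot0 at col 3 lands with bottom-row=2; cleared 0 line(s) (total 0); column heights now [0 0 0 4 4 2], max=4
Drop 3: L rot2 at col 1 lands with bottom-row=3; cleared 0 line(s) (total 0); column heights now [0 5 5 5 4 2], max=5
Drop 4: T rot3 at col 1 lands with bottom-row=5; cleared 0 line(s) (total 0); column heights now [0 7 8 5 4 2], max=8
Drop 5: L rot2 at col 2 lands with bottom-row=8; cleared 0 line(s) (total 0); column heights now [0 7 10 10 10 2], max=10

Answer: 0 7 10 10 10 2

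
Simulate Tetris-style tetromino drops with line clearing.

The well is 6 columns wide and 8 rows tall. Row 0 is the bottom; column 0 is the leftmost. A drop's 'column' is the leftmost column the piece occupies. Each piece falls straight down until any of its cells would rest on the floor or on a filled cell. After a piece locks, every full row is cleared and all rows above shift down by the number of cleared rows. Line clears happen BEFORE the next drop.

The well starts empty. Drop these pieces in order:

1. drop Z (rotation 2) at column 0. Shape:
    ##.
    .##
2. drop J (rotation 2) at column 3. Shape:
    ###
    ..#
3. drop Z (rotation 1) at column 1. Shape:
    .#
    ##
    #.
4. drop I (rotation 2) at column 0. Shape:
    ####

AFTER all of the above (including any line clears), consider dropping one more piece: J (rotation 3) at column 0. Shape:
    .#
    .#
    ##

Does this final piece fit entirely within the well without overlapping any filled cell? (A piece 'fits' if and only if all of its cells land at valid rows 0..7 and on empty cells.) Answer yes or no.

Answer: no

Derivation:
Drop 1: Z rot2 at col 0 lands with bottom-row=0; cleared 0 line(s) (total 0); column heights now [2 2 1 0 0 0], max=2
Drop 2: J rot2 at col 3 lands with bottom-row=0; cleared 0 line(s) (total 0); column heights now [2 2 1 2 2 2], max=2
Drop 3: Z rot1 at col 1 lands with bottom-row=2; cleared 0 line(s) (total 0); column heights now [2 4 5 2 2 2], max=5
Drop 4: I rot2 at col 0 lands with bottom-row=5; cleared 0 line(s) (total 0); column heights now [6 6 6 6 2 2], max=6
Test piece J rot3 at col 0 (width 2): heights before test = [6 6 6 6 2 2]; fits = False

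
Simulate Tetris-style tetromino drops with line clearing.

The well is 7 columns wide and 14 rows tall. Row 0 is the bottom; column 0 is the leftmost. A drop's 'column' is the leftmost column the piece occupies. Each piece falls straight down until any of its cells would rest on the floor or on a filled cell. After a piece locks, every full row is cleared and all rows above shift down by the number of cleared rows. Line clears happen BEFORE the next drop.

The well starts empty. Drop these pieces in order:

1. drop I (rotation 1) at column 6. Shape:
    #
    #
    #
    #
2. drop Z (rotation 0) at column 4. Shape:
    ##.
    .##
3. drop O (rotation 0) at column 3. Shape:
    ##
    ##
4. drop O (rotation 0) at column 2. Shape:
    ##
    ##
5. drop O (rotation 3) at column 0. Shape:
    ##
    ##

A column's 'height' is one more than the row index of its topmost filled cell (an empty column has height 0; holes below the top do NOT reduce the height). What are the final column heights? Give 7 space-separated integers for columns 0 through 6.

Drop 1: I rot1 at col 6 lands with bottom-row=0; cleared 0 line(s) (total 0); column heights now [0 0 0 0 0 0 4], max=4
Drop 2: Z rot0 at col 4 lands with bottom-row=4; cleared 0 line(s) (total 0); column heights now [0 0 0 0 6 6 5], max=6
Drop 3: O rot0 at col 3 lands with bottom-row=6; cleared 0 line(s) (total 0); column heights now [0 0 0 8 8 6 5], max=8
Drop 4: O rot0 at col 2 lands with bottom-row=8; cleared 0 line(s) (total 0); column heights now [0 0 10 10 8 6 5], max=10
Drop 5: O rot3 at col 0 lands with bottom-row=0; cleared 0 line(s) (total 0); column heights now [2 2 10 10 8 6 5], max=10

Answer: 2 2 10 10 8 6 5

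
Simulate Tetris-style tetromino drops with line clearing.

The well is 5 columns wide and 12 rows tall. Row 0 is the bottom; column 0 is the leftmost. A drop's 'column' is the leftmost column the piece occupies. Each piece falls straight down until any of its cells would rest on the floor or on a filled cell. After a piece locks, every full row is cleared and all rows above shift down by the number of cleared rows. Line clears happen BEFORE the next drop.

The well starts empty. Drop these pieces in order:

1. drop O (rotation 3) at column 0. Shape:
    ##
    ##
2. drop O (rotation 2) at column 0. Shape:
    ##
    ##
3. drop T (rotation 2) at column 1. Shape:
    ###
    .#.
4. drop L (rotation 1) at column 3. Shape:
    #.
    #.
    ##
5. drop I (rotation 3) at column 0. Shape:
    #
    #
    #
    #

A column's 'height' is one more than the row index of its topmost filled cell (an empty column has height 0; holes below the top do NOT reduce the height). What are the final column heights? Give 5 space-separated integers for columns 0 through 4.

Answer: 8 5 5 8 6

Derivation:
Drop 1: O rot3 at col 0 lands with bottom-row=0; cleared 0 line(s) (total 0); column heights now [2 2 0 0 0], max=2
Drop 2: O rot2 at col 0 lands with bottom-row=2; cleared 0 line(s) (total 0); column heights now [4 4 0 0 0], max=4
Drop 3: T rot2 at col 1 lands with bottom-row=3; cleared 0 line(s) (total 0); column heights now [4 5 5 5 0], max=5
Drop 4: L rot1 at col 3 lands with bottom-row=5; cleared 0 line(s) (total 0); column heights now [4 5 5 8 6], max=8
Drop 5: I rot3 at col 0 lands with bottom-row=4; cleared 0 line(s) (total 0); column heights now [8 5 5 8 6], max=8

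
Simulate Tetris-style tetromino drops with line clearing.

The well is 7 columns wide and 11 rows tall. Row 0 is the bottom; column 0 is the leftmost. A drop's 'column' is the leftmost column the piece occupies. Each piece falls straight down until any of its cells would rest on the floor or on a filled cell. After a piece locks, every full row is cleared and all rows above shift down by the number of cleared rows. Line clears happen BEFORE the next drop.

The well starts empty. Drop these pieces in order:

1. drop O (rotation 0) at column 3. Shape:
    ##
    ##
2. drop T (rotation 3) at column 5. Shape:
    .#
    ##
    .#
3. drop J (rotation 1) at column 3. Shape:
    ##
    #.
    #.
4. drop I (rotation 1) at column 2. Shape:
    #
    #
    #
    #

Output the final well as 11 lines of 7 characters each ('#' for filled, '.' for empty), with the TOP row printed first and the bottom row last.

Drop 1: O rot0 at col 3 lands with bottom-row=0; cleared 0 line(s) (total 0); column heights now [0 0 0 2 2 0 0], max=2
Drop 2: T rot3 at col 5 lands with bottom-row=0; cleared 0 line(s) (total 0); column heights now [0 0 0 2 2 2 3], max=3
Drop 3: J rot1 at col 3 lands with bottom-row=2; cleared 0 line(s) (total 0); column heights now [0 0 0 5 5 2 3], max=5
Drop 4: I rot1 at col 2 lands with bottom-row=0; cleared 0 line(s) (total 0); column heights now [0 0 4 5 5 2 3], max=5

Answer: .......
.......
.......
.......
.......
.......
...##..
..##...
..##..#
..#####
..###.#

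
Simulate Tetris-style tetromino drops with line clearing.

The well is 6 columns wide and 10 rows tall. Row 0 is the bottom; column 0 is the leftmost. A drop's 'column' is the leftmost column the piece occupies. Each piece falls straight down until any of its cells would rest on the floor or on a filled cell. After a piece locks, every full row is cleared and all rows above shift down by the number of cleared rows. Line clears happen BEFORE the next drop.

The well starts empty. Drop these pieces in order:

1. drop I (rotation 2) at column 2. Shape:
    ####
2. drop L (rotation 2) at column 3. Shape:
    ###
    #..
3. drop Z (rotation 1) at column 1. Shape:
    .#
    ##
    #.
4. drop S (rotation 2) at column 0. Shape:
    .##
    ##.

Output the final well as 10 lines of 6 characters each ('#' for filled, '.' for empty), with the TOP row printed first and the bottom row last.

Drop 1: I rot2 at col 2 lands with bottom-row=0; cleared 0 line(s) (total 0); column heights now [0 0 1 1 1 1], max=1
Drop 2: L rot2 at col 3 lands with bottom-row=1; cleared 0 line(s) (total 0); column heights now [0 0 1 3 3 3], max=3
Drop 3: Z rot1 at col 1 lands with bottom-row=0; cleared 0 line(s) (total 0); column heights now [0 2 3 3 3 3], max=3
Drop 4: S rot2 at col 0 lands with bottom-row=2; cleared 1 line(s) (total 1); column heights now [0 3 3 2 1 1], max=3

Answer: ......
......
......
......
......
......
......
.##...
.###..
.#####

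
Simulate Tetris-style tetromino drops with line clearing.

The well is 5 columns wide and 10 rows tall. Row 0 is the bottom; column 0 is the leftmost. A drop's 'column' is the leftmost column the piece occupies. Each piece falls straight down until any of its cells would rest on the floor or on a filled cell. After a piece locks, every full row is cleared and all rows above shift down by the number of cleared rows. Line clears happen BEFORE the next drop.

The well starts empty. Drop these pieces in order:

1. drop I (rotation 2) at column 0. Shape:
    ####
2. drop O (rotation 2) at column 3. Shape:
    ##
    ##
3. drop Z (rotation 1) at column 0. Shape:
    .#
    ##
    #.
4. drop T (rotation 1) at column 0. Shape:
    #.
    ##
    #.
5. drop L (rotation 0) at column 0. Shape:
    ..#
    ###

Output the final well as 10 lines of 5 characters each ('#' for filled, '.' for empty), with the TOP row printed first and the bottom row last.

Answer: .....
.....
..#..
###..
#....
##...
##...
##.##
#..##
####.

Derivation:
Drop 1: I rot2 at col 0 lands with bottom-row=0; cleared 0 line(s) (total 0); column heights now [1 1 1 1 0], max=1
Drop 2: O rot2 at col 3 lands with bottom-row=1; cleared 0 line(s) (total 0); column heights now [1 1 1 3 3], max=3
Drop 3: Z rot1 at col 0 lands with bottom-row=1; cleared 0 line(s) (total 0); column heights now [3 4 1 3 3], max=4
Drop 4: T rot1 at col 0 lands with bottom-row=3; cleared 0 line(s) (total 0); column heights now [6 5 1 3 3], max=6
Drop 5: L rot0 at col 0 lands with bottom-row=6; cleared 0 line(s) (total 0); column heights now [7 7 8 3 3], max=8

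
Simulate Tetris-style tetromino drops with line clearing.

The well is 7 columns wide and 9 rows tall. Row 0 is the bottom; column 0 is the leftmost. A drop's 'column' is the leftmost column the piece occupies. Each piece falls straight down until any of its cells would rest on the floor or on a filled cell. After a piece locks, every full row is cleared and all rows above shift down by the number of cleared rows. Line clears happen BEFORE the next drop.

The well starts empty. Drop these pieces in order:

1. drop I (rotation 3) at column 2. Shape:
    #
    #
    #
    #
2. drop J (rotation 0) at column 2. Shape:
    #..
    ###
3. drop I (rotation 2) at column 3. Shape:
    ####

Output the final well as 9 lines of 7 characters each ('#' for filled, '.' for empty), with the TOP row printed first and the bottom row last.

Answer: .......
.......
.......
..#####
..###..
..#....
..#....
..#....
..#....

Derivation:
Drop 1: I rot3 at col 2 lands with bottom-row=0; cleared 0 line(s) (total 0); column heights now [0 0 4 0 0 0 0], max=4
Drop 2: J rot0 at col 2 lands with bottom-row=4; cleared 0 line(s) (total 0); column heights now [0 0 6 5 5 0 0], max=6
Drop 3: I rot2 at col 3 lands with bottom-row=5; cleared 0 line(s) (total 0); column heights now [0 0 6 6 6 6 6], max=6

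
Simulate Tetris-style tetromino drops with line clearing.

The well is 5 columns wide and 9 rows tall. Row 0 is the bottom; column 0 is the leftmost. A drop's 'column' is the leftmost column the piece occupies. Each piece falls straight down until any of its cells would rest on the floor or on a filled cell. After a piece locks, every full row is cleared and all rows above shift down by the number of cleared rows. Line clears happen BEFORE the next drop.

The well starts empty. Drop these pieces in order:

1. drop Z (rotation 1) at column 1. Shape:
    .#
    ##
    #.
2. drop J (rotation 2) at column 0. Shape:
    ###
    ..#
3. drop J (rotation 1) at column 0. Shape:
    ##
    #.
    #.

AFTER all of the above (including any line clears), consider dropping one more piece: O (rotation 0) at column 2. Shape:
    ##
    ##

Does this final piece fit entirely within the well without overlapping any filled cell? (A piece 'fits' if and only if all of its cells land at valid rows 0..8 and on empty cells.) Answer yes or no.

Answer: yes

Derivation:
Drop 1: Z rot1 at col 1 lands with bottom-row=0; cleared 0 line(s) (total 0); column heights now [0 2 3 0 0], max=3
Drop 2: J rot2 at col 0 lands with bottom-row=3; cleared 0 line(s) (total 0); column heights now [5 5 5 0 0], max=5
Drop 3: J rot1 at col 0 lands with bottom-row=5; cleared 0 line(s) (total 0); column heights now [8 8 5 0 0], max=8
Test piece O rot0 at col 2 (width 2): heights before test = [8 8 5 0 0]; fits = True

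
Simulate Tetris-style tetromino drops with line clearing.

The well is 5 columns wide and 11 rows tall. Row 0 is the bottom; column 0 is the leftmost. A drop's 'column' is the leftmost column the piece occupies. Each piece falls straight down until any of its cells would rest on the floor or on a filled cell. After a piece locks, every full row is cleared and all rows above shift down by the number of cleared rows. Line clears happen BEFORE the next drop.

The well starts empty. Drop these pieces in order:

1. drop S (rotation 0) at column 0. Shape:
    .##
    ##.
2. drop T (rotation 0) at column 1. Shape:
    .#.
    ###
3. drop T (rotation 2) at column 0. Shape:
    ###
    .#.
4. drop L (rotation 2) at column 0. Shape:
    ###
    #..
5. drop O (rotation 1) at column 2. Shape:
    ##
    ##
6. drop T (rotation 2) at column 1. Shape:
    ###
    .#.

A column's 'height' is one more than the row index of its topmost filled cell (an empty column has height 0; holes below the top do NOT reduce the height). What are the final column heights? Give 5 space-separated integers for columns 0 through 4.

Answer: 7 11 11 11 0

Derivation:
Drop 1: S rot0 at col 0 lands with bottom-row=0; cleared 0 line(s) (total 0); column heights now [1 2 2 0 0], max=2
Drop 2: T rot0 at col 1 lands with bottom-row=2; cleared 0 line(s) (total 0); column heights now [1 3 4 3 0], max=4
Drop 3: T rot2 at col 0 lands with bottom-row=3; cleared 0 line(s) (total 0); column heights now [5 5 5 3 0], max=5
Drop 4: L rot2 at col 0 lands with bottom-row=5; cleared 0 line(s) (total 0); column heights now [7 7 7 3 0], max=7
Drop 5: O rot1 at col 2 lands with bottom-row=7; cleared 0 line(s) (total 0); column heights now [7 7 9 9 0], max=9
Drop 6: T rot2 at col 1 lands with bottom-row=9; cleared 0 line(s) (total 0); column heights now [7 11 11 11 0], max=11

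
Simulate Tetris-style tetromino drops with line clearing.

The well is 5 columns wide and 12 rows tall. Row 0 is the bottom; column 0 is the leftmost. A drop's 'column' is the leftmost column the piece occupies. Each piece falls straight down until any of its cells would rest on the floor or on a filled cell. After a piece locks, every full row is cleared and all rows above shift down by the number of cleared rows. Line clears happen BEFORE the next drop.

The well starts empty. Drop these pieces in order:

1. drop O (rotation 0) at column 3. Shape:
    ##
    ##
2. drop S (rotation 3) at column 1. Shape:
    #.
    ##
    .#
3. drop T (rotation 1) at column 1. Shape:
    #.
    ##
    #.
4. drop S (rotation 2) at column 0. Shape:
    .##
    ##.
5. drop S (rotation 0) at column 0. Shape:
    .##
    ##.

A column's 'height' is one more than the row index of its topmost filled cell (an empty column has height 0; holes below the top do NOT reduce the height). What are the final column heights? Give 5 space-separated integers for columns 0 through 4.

Drop 1: O rot0 at col 3 lands with bottom-row=0; cleared 0 line(s) (total 0); column heights now [0 0 0 2 2], max=2
Drop 2: S rot3 at col 1 lands with bottom-row=0; cleared 0 line(s) (total 0); column heights now [0 3 2 2 2], max=3
Drop 3: T rot1 at col 1 lands with bottom-row=3; cleared 0 line(s) (total 0); column heights now [0 6 5 2 2], max=6
Drop 4: S rot2 at col 0 lands with bottom-row=6; cleared 0 line(s) (total 0); column heights now [7 8 8 2 2], max=8
Drop 5: S rot0 at col 0 lands with bottom-row=8; cleared 0 line(s) (total 0); column heights now [9 10 10 2 2], max=10

Answer: 9 10 10 2 2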